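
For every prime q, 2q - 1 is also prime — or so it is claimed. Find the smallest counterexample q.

We need the least prime q for which 2q - 1 is not prime.
For q = 2, 3 the conclusion holds.
q = 5: 2q - 1 = 9 = 3 × 3, not prime.

q = 5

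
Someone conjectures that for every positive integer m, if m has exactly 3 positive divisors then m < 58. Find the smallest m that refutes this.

m = 121

A counterexample is any positive integer m such that m has exactly 3 positive divisors but the claim fails; we check each in order.
m = 4: τ(4) = 3; 4 < 58.
m = 9: τ(9) = 3; 9 < 58.
m = 25: τ(25) = 3; 25 < 58.
m = 49: τ(49) = 3; 49 < 58.
m = 121: τ(121) = 3; 121 ≥ 58.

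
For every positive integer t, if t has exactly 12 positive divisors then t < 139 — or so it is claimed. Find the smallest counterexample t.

Check each positive integer t in order until t has exactly 12 positive divisors but the claim fails.
The first 8 eligible values, up to t = 132, all satisfy the conclusion.
t = 140: τ(140) = 12; 140 ≥ 139.
Hence t = 140 is a counterexample.

t = 140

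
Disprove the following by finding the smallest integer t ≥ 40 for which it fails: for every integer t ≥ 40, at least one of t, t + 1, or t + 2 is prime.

A counterexample is any integer t ≥ 40 such that t, t + 1, t + 2 are all composite; we check each in order.
For t = 40, 41, 42, 43 the conclusion holds.
t = 44: 44 = 2 × 22; 45 = 3 × 15; 46 = 2 × 23 — all composite.
Thus t = 44 disproves the claim, and no smaller t works.

t = 44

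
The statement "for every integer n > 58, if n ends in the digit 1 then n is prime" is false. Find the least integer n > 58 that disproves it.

A counterexample is any integer n > 58 such that n ends in the digit 1 but n is not prime; we check each in order.
n = 61: 61 ends in 1 and is prime.
n = 71: 71 ends in 1 and is prime.
n = 81: 81 ends in 1; 81 = 3 × 27, composite.

n = 81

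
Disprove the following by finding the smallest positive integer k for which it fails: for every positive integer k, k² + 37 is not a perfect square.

k = 18

For k = 1, 2, 3, 4, …, 15, 16, 17 the conclusion holds.
k = 18: 18² + 37 = 361 = 19², a perfect square.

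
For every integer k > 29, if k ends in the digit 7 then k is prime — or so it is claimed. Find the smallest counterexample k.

k = 57

Check each integer k > 29 in order until k ends in the digit 7 but k is not prime.
k = 37: 37 ends in 7 and is prime.
k = 47: 47 ends in 7 and is prime.
k = 57: 57 ends in 7; 57 = 3 × 19, composite.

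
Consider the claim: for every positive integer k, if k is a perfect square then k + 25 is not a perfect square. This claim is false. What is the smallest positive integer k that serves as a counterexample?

The first 11 eligible values, up to k = 121, all satisfy the conclusion.
k = 144: 144 = 12² and 144 + 25 = 169 = 13².

k = 144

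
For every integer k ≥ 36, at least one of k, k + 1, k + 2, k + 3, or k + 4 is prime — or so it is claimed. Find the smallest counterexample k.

For k = 36, 37, 38, 39, …, 45, 46, 47 the conclusion holds.
k = 48: 48 = 2 × 24; 49 = 7 × 7; 50 = 2 × 25; 51 = 3 × 17; 52 = 2 × 26 — all composite.

k = 48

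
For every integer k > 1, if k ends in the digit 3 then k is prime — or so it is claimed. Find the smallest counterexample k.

k = 3: 3 ends in 3 and is prime.
k = 13: 13 ends in 3 and is prime.
k = 23: 23 ends in 3 and is prime.
k = 33: 33 ends in 3; 33 = 3 × 11, composite.
Thus k = 33 disproves the claim, and no smaller k works.

k = 33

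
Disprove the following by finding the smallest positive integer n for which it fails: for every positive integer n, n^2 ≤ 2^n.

We need the least positive integer n for which n^2 > 2^n.
For n = 1, 2 the conclusion holds.
n = 3: n^2 = 9 and 2^n = 8, so 9 > 8.
So n = 3 is the smallest counterexample.

n = 3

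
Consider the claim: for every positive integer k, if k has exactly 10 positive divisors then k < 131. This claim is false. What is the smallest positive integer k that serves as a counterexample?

A counterexample is any positive integer k such that k has exactly 10 positive divisors but the claim fails; we check each in order.
k = 48: τ(48) = 10; 48 < 131.
k = 80: τ(80) = 10; 80 < 131.
k = 112: τ(112) = 10; 112 < 131.
k = 162: τ(162) = 10; 162 ≥ 131.

k = 162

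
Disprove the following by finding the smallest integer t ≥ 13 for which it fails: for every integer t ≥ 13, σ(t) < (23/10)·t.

The first 11 eligible values, up to t = 23, all satisfy the conclusion.
t = 24: σ(24) = 60; 60 ≥ 276/5.

t = 24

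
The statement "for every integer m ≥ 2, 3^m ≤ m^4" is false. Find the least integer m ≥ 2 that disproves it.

m = 8

A counterexample is any integer m ≥ 2 such that 3^m > m^4; we check each in order.
m = 2: 3^m = 9 and m^4 = 16, so 9 ≤ 16.
m = 3: 3^m = 27 and m^4 = 81, so 27 ≤ 81.
m = 4: 3^m = 81 and m^4 = 256, so 81 ≤ 256.
m = 5: 3^m = 243 and m^4 = 625, so 243 ≤ 625.
m = 6: 3^m = 729 and m^4 = 1296, so 729 ≤ 1296.
m = 7: 3^m = 2187 and m^4 = 2401, so 2187 ≤ 2401.
m = 8: 3^m = 6561 and m^4 = 4096, so 6561 > 4096.
So m = 8 is the smallest counterexample.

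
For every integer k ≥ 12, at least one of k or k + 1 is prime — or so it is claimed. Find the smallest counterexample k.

Check each integer k ≥ 12 in order until k, k + 1 are both composite.
k = 12: 13 is prime.
k = 13: 13 is prime.
k = 14: 14 = 2 × 7; 15 = 3 × 5 — both composite.

k = 14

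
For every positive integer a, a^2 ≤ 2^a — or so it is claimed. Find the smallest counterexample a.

a = 1: a^2 = 1 and 2^a = 2, so 1 ≤ 2.
a = 2: a^2 = 4 and 2^a = 4, so 4 ≤ 4.
a = 3: a^2 = 9 and 2^a = 8, so 9 > 8.

a = 3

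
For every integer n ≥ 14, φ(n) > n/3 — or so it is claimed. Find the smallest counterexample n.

A counterexample is any integer n ≥ 14 such that the claim fails; we check each in order.
For n = 14, 15, 16, 17 the conclusion holds.
n = 18: φ(18) = 6 and 18/3 = 6, so φ(18) ≤ 18/3.

n = 18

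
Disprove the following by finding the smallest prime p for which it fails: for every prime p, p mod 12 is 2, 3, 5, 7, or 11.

Check each prime p in order until the claim fails.
p = 2: 2 mod 12 = 2.
p = 3: 3 mod 12 = 3.
p = 5: 5 mod 12 = 5.
p = 7: 7 mod 12 = 7.
p = 11: 11 mod 12 = 11.
p = 13: 13 mod 12 = 1 — not in {2, 3, 5, 7, 11}.
So p = 13 is the smallest counterexample.

p = 13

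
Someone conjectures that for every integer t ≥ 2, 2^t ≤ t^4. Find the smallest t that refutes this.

t = 17

We need the least integer t ≥ 2 for which 2^t > t^4.
For t = 2, 3, 4, 5, …, 14, 15, 16 the conclusion holds.
t = 17: 2^t = 131072 and t^4 = 83521, so 131072 > 83521.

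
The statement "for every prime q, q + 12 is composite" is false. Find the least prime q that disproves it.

q = 5

Check each prime q in order until q + 12 is prime.
q = 2: q + 12 = 14 = 2 × 7, composite.
q = 3: q + 12 = 15 = 3 × 5, composite.
q = 5: q + 12 = 17, prime — not composite.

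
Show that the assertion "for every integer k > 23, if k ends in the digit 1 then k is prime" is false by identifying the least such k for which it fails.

We need the least integer k > 23 for which k ends in the digit 1 but k is not prime.
k = 31: 31 ends in 1 and is prime.
k = 41: 41 ends in 1 and is prime.
k = 51: 51 ends in 1; 51 = 3 × 17, composite.
So k = 51 is the smallest counterexample.

k = 51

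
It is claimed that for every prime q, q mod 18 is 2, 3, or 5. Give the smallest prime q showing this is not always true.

q = 7

q = 2: 2 mod 18 = 2.
q = 3: 3 mod 18 = 3.
q = 5: 5 mod 18 = 5.
q = 7: 7 mod 18 = 7 — not in {2, 3, 5}.
So q = 7 is the smallest counterexample.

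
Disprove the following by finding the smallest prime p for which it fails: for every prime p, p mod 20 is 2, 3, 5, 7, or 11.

The first 5 eligible values, up to p = 11, all satisfy the conclusion.
p = 13: 13 mod 20 = 13 — not in {2, 3, 5, 7, 11}.
Thus p = 13 disproves the claim, and no smaller p works.

p = 13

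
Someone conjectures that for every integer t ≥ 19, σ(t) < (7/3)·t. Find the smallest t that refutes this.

t = 19: σ(19) = 20; 20 < 133/3.
t = 20: σ(20) = 42; 42 < 140/3.
t = 21: σ(21) = 32; 32 < 49.
t = 22: σ(22) = 36; 36 < 154/3.
t = 23: σ(23) = 24; 24 < 161/3.
t = 24: σ(24) = 60; 60 ≥ 56.

t = 24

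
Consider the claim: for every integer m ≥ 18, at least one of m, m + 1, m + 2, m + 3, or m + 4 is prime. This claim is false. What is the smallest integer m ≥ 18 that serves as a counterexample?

m = 24

Check each integer m ≥ 18 in order until m, m + 1, m + 2, m + 3, m + 4 are all composite.
m = 18: 19 is prime.
m = 19: 19 is prime.
m = 20: 23 is prime.
m = 21: 23 is prime.
m = 22: 23 is prime.
m = 23: 23 is prime.
m = 24: 24 = 2 × 12; 25 = 5 × 5; 26 = 2 × 13; 27 = 3 × 9; 28 = 2 × 14 — all composite.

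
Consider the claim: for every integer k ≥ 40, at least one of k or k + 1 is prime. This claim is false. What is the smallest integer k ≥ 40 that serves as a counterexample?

Check each integer k ≥ 40 in order until k, k + 1 are both composite.
The first 4 eligible values, up to k = 43, all satisfy the conclusion.
k = 44: 44 = 2 × 22; 45 = 3 × 15 — both composite.
So k = 44 is the smallest counterexample.

k = 44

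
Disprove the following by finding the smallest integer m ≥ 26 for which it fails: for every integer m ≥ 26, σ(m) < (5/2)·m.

Check each integer m ≥ 26 in order until the claim fails.
For m = 26, 27, 28, 29, 30, 31, 32, 33, 34, 35 the conclusion holds.
m = 36: σ(36) = 91; 91 ≥ 90.

m = 36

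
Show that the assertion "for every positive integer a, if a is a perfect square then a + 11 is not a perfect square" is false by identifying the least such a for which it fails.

a = 25

For a = 1, 4, 9, 16 the conclusion holds.
a = 25: 25 = 5² and 25 + 11 = 36 = 6².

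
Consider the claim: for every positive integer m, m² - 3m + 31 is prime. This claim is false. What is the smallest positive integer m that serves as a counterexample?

m = 4

A counterexample is any positive integer m such that m² - 3m + 31 is not prime; we check each in order.
For m = 1, 2, 3 the conclusion holds.
m = 4: m² - 3m + 31 = 35 = 5 × 7, composite.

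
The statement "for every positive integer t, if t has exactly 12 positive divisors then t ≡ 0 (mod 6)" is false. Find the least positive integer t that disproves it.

A counterexample is any positive integer t such that t has exactly 12 positive divisors but the claim fails; we check each in order.
The first 8 eligible values, up to t = 132, all satisfy the conclusion.
t = 140: τ(140) = 12; 140 ≡ 2 (mod 6).
Thus t = 140 disproves the claim, and no smaller t works.

t = 140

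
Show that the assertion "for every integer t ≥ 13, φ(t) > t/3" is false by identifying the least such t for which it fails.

We need the least integer t ≥ 13 for which the claim fails.
The first 5 eligible values, up to t = 17, all satisfy the conclusion.
t = 18: φ(18) = 6 and 18/3 = 6, so φ(18) ≤ 18/3.

t = 18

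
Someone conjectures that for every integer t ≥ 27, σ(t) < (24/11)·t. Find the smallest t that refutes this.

We need the least integer t ≥ 27 for which the claim fails.
t = 27: σ(27) = 40; 40 < 648/11.
t = 28: σ(28) = 56; 56 < 672/11.
t = 29: σ(29) = 30; 30 < 696/11.
t = 30: σ(30) = 72; 72 ≥ 720/11.
Hence t = 30 is a counterexample.

t = 30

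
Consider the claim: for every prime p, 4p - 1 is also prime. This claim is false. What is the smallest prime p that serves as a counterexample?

We need the least prime p for which 4p - 1 is not prime.
For p = 2, 3, 5 the conclusion holds.
p = 7: 4p - 1 = 27 = 3 × 9, not prime.
Hence p = 7 is a counterexample.

p = 7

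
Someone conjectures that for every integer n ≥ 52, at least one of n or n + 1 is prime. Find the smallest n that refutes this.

For n = 52, 53 the conclusion holds.
n = 54: 54 = 2 × 27; 55 = 5 × 11 — both composite.
Thus n = 54 disproves the claim, and no smaller n works.

n = 54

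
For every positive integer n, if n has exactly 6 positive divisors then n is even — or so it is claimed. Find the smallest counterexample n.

n = 45

Check each positive integer n in order until n has exactly 6 positive divisors but n is odd.
n = 12: divisors of 12: 1, 2, 3, 4, 6, 12; 12 is even.
n = 18: divisors of 18: 1, 2, 3, 6, 9, 18; 18 is even.
n = 20: divisors of 20: 1, 2, 4, 5, 10, 20; 20 is even.
n = 28: divisors of 28: 1, 2, 4, 7, 14, 28; 28 is even.
n = 32: divisors of 32: 1, 2, 4, 8, 16, 32; 32 is even.
n = 44: divisors of 44: 1, 2, 4, 11, 22, 44; 44 is even.
n = 45: divisors of 45: 1, 3, 5, 9, 15, 45; 45 is odd.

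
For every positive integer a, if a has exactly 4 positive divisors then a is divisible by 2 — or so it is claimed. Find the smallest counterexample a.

a = 15

Check each positive integer a in order until a has exactly 4 positive divisors but a is not divisible by 2.
For a = 6, 8, 10, 14 the conclusion holds.
a = 15: τ(15) = 4; 15 mod 2 = 1.
Hence a = 15 is a counterexample.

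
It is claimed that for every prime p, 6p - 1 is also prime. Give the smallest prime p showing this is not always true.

p = 11

For p = 2, 3, 5, 7 the conclusion holds.
p = 11: 6p - 1 = 65 = 5 × 13, not prime.
So p = 11 is the smallest counterexample.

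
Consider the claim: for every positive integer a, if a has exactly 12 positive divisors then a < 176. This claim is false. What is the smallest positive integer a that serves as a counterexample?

We need the least positive integer a for which a has exactly 12 positive divisors but the claim fails.
For a = 60, 72, 84, 90, …, 150, 156, 160 the conclusion holds.
a = 198: τ(198) = 12; 198 ≥ 176.

a = 198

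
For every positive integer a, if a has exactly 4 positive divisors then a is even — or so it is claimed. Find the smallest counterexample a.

Check each positive integer a in order until a has exactly 4 positive divisors but a is odd.
a = 6: divisors of 6: 1, 2, 3, 6; 6 is even.
a = 8: divisors of 8: 1, 2, 4, 8; 8 is even.
a = 10: divisors of 10: 1, 2, 5, 10; 10 is even.
a = 14: divisors of 14: 1, 2, 7, 14; 14 is even.
a = 15: divisors of 15: 1, 3, 5, 15; 15 is odd.
So a = 15 is the smallest counterexample.

a = 15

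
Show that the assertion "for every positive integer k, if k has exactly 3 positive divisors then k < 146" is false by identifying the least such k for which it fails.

Check each positive integer k in order until k has exactly 3 positive divisors but the claim fails.
For k = 4, 9, 25, 49, 121 the conclusion holds.
k = 169: τ(169) = 3; 169 ≥ 146.

k = 169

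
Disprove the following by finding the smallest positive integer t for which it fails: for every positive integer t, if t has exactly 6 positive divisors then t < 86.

t = 92

We need the least positive integer t for which t has exactly 6 positive divisors but the claim fails.
For t = 12, 18, 20, 28, …, 68, 75, 76 the conclusion holds.
t = 92: τ(92) = 6; 92 ≥ 86.
Thus t = 92 disproves the claim, and no smaller t works.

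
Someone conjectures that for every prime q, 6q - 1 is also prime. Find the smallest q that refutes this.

q = 11

A counterexample is any prime q such that 6q - 1 is not prime; we check each in order.
For q = 2, 3, 5, 7 the conclusion holds.
q = 11: 6q - 1 = 65 = 5 × 13, not prime.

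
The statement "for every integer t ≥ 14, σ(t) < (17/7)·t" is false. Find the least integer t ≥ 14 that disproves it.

For t = 14, 15, 16, 17, 18, 19, 20, 21, 22, 23 the conclusion holds.
t = 24: σ(24) = 60; 60 ≥ 408/7.

t = 24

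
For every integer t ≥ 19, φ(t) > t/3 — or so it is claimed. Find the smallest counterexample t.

We need the least integer t ≥ 19 for which the claim fails.
t = 19: φ(19) = 18 and 19/3 = 19/3, so φ(19) > 19/3.
t = 20: φ(20) = 8 and 20/3 = 20/3, so φ(20) > 20/3.
t = 21: φ(21) = 12 and 21/3 = 7, so φ(21) > 21/3.
t = 22: φ(22) = 10 and 22/3 = 22/3, so φ(22) > 22/3.
t = 23: φ(23) = 22 and 23/3 = 23/3, so φ(23) > 23/3.
t = 24: φ(24) = 8 and 24/3 = 8, so φ(24) ≤ 24/3.
So t = 24 is the smallest counterexample.

t = 24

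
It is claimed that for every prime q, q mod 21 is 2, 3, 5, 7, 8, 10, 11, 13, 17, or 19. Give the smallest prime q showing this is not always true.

We need the least prime q for which the claim fails.
The first 11 eligible values, up to q = 31, all satisfy the conclusion.
q = 37: 37 mod 21 = 16 — not in {2, 3, 5, 7, 8, 10, 11, 13, 17, 19}.

q = 37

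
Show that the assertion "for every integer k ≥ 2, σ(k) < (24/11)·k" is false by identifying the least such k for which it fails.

Check each integer k ≥ 2 in order until the claim fails.
The first 10 eligible values, up to k = 11, all satisfy the conclusion.
k = 12: σ(12) = 28; 28 ≥ 288/11.
Hence k = 12 is a counterexample.

k = 12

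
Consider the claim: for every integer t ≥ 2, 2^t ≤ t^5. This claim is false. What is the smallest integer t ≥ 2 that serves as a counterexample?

A counterexample is any integer t ≥ 2 such that 2^t > t^5; we check each in order.
The first 21 eligible values, up to t = 22, all satisfy the conclusion.
t = 23: 2^t = 8388608 and t^5 = 6436343, so 8388608 > 6436343.
So t = 23 is the smallest counterexample.

t = 23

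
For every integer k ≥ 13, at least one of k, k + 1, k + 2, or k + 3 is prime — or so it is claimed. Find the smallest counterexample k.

k = 24

Check each integer k ≥ 13 in order until k, k + 1, k + 2, k + 3 are all composite.
The first 11 eligible values, up to k = 23, all satisfy the conclusion.
k = 24: 24 = 2 × 12; 25 = 5 × 5; 26 = 2 × 13; 27 = 3 × 9 — all composite.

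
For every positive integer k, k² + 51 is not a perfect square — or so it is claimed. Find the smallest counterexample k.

For k = 1, 2, 3, 4, 5, 6 the conclusion holds.
k = 7: 7² + 51 = 100 = 10², a perfect square.
Hence k = 7 is a counterexample.

k = 7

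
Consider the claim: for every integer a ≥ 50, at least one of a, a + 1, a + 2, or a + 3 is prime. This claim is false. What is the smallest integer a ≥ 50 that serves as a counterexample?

a = 50: 53 is prime.
a = 51: 53 is prime.
a = 52: 53 is prime.
a = 53: 53 is prime.
a = 54: 54 = 2 × 27; 55 = 5 × 11; 56 = 2 × 28; 57 = 3 × 19 — all composite.

a = 54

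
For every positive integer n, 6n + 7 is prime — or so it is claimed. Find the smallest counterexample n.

We need the least positive integer n for which 6n + 7 is not prime.
n = 1: 6n + 7 = 13, prime.
n = 2: 6n + 7 = 19, prime.
n = 3: 6n + 7 = 25 = 5 × 5, composite.

n = 3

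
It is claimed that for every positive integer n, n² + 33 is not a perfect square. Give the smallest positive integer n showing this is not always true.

n = 4

We need the least positive integer n for which n² + 33 is a perfect square.
For n = 1, 2, 3 the conclusion holds.
n = 4: 4² + 33 = 49 = 7², a perfect square.
Hence n = 4 is a counterexample.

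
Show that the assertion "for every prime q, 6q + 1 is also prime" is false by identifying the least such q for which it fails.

For q = 2, 3, 5, 7, 11, 13, 17 the conclusion holds.
q = 19: 6q + 1 = 115 = 5 × 23, not prime.
So q = 19 is the smallest counterexample.

q = 19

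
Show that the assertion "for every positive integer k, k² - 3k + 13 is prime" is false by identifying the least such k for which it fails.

Check each positive integer k in order until k² - 3k + 13 is not prime.
For k = 1, 2, 3, 4, …, 9, 10, 11 the conclusion holds.
k = 12: k² - 3k + 13 = 121 = 11 × 11, composite.

k = 12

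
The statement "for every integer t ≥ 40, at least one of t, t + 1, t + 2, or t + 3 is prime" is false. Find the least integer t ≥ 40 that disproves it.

t = 48

Check each integer t ≥ 40 in order until t, t + 1, t + 2, t + 3 are all composite.
For t = 40, 41, 42, 43, 44, 45, 46, 47 the conclusion holds.
t = 48: 48 = 2 × 24; 49 = 7 × 7; 50 = 2 × 25; 51 = 3 × 17 — all composite.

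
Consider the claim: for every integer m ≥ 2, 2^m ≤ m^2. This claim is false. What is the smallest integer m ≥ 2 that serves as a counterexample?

m = 5

For m = 2, 3, 4 the conclusion holds.
m = 5: 2^m = 32 and m^2 = 25, so 32 > 25.
So m = 5 is the smallest counterexample.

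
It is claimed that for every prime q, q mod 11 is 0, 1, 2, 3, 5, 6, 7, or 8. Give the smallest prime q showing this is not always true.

A counterexample is any prime q such that the claim fails; we check each in order.
The first 10 eligible values, up to q = 29, all satisfy the conclusion.
q = 31: 31 mod 11 = 9 — not in {0, 1, 2, 3, 5, 6, 7, 8}.

q = 31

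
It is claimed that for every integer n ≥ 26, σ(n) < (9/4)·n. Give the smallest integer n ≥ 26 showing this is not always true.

We need the least integer n ≥ 26 for which the claim fails.
For n = 26, 27, 28, 29 the conclusion holds.
n = 30: σ(30) = 72; 72 ≥ 135/2.

n = 30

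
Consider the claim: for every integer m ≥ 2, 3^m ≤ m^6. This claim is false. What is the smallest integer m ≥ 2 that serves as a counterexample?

We need the least integer m ≥ 2 for which 3^m > m^6.
The first 13 eligible values, up to m = 14, all satisfy the conclusion.
m = 15: 3^m = 14348907 and m^6 = 11390625, so 14348907 > 11390625.

m = 15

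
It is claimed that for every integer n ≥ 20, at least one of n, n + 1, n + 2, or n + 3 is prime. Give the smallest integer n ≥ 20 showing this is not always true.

Check each integer n ≥ 20 in order until n, n + 1, n + 2, n + 3 are all composite.
n = 20: 23 is prime.
n = 21: 23 is prime.
n = 22: 23 is prime.
n = 23: 23 is prime.
n = 24: 24 = 2 × 12; 25 = 5 × 5; 26 = 2 × 13; 27 = 3 × 9 — all composite.

n = 24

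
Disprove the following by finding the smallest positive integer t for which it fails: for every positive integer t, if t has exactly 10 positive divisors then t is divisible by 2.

For t = 48, 80, 112, 162, 176, 208, 272, 304, 368 the conclusion holds.
t = 405: τ(405) = 10; 405 mod 2 = 1.

t = 405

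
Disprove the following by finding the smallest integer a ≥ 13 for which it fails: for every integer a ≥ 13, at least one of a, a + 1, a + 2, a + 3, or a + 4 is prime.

We need the least integer a ≥ 13 for which a, a + 1, a + 2, a + 3, a + 4 are all composite.
For a = 13, 14, 15, 16, …, 21, 22, 23 the conclusion holds.
a = 24: 24 = 2 × 12; 25 = 5 × 5; 26 = 2 × 13; 27 = 3 × 9; 28 = 2 × 14 — all composite.
Thus a = 24 disproves the claim, and no smaller a works.

a = 24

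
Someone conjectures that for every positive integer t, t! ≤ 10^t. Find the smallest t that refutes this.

t = 25

Check each positive integer t in order until t! > 10^t.
For t = 1, 2, 3, 4, …, 22, 23, 24 the conclusion holds.
t = 25: t! = 15511210043330985984000000 and 10^t = 10000000000000000000000000, so 15511210043330985984000000 > 10000000000000000000000000.
Hence t = 25 is a counterexample.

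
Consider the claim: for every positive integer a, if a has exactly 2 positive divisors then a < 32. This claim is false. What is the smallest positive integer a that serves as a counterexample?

Check each positive integer a in order until a has exactly 2 positive divisors but the claim fails.
For a = 2, 3, 5, 7, …, 23, 29, 31 the conclusion holds.
a = 37: τ(37) = 2; 37 ≥ 32.

a = 37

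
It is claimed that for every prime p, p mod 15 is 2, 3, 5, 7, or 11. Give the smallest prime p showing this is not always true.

p = 13

We need the least prime p for which the claim fails.
p = 2: 2 mod 15 = 2.
p = 3: 3 mod 15 = 3.
p = 5: 5 mod 15 = 5.
p = 7: 7 mod 15 = 7.
p = 11: 11 mod 15 = 11.
p = 13: 13 mod 15 = 13 — not in {2, 3, 5, 7, 11}.
Hence p = 13 is a counterexample.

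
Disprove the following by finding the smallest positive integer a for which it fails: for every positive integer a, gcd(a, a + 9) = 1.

a = 3

Check each positive integer a in order until gcd(a, a + 9) > 1.
a = 1: gcd(1, 10) = 1.
a = 2: gcd(2, 11) = 1.
a = 3: gcd(3, 12) = 3.
Hence a = 3 is a counterexample.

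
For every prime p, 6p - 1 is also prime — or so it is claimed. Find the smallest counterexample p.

We need the least prime p for which 6p - 1 is not prime.
For p = 2, 3, 5, 7 the conclusion holds.
p = 11: 6p - 1 = 65 = 5 × 13, not prime.
Thus p = 11 disproves the claim, and no smaller p works.

p = 11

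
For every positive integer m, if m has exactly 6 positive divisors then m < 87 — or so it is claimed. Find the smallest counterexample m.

For m = 12, 18, 20, 28, …, 68, 75, 76 the conclusion holds.
m = 92: τ(92) = 6; 92 ≥ 87.

m = 92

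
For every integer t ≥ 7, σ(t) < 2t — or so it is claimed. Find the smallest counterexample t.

t = 12

A counterexample is any integer t ≥ 7 such that the claim fails; we check each in order.
For t = 7, 8, 9, 10, 11 the conclusion holds.
t = 12: σ(12) = 28; 28 ≥ 24.
So t = 12 is the smallest counterexample.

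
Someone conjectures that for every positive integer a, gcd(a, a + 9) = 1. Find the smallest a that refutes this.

Check each positive integer a in order until gcd(a, a + 9) > 1.
a = 1: gcd(1, 10) = 1.
a = 2: gcd(2, 11) = 1.
a = 3: gcd(3, 12) = 3.
Thus a = 3 disproves the claim, and no smaller a works.

a = 3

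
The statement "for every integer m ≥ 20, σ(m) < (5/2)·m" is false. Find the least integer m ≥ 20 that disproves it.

For m = 20, 21, 22, 23 the conclusion holds.
m = 24: σ(24) = 60; 60 ≥ 60.
Thus m = 24 disproves the claim, and no smaller m works.

m = 24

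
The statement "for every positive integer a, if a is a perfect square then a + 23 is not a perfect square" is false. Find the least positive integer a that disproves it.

a = 121

For a = 1, 4, 9, 16, 25, 36, 49, 64, 81, 100 the conclusion holds.
a = 121: 121 = 11² and 121 + 23 = 144 = 12².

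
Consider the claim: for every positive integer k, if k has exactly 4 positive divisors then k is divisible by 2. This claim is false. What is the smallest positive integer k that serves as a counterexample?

A counterexample is any positive integer k such that k has exactly 4 positive divisors but k is not divisible by 2; we check each in order.
k = 6: τ(6) = 4; 6 mod 2 = 0.
k = 8: τ(8) = 4; 8 mod 2 = 0.
k = 10: τ(10) = 4; 10 mod 2 = 0.
k = 14: τ(14) = 4; 14 mod 2 = 0.
k = 15: τ(15) = 4; 15 mod 2 = 1.

k = 15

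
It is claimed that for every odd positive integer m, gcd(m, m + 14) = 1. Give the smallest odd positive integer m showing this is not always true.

A counterexample is any odd positive integer m such that gcd(m, m + 14) > 1; we check each in order.
m = 1: gcd(1, 15) = 1.
m = 3: gcd(3, 17) = 1.
m = 5: gcd(5, 19) = 1.
m = 7: gcd(7, 21) = 7.

m = 7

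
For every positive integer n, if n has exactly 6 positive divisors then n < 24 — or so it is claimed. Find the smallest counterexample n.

n = 28

We need the least positive integer n for which n has exactly 6 positive divisors but the claim fails.
n = 12: τ(12) = 6; 12 < 24.
n = 18: τ(18) = 6; 18 < 24.
n = 20: τ(20) = 6; 20 < 24.
n = 28: τ(28) = 6; 28 ≥ 24.
So n = 28 is the smallest counterexample.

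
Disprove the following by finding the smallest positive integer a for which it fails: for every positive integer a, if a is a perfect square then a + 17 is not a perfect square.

We need the least positive integer a for which a is a perfect square but a + 17 is a perfect square.
For a = 1, 4, 9, 16, 25, 36, 49 the conclusion holds.
a = 64: 64 = 8² and 64 + 17 = 81 = 9².
Thus a = 64 disproves the claim, and no smaller a works.

a = 64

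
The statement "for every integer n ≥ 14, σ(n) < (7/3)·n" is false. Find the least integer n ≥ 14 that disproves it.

n = 24

Check each integer n ≥ 14 in order until the claim fails.
For n = 14, 15, 16, 17, 18, 19, 20, 21, 22, 23 the conclusion holds.
n = 24: σ(24) = 60; 60 ≥ 56.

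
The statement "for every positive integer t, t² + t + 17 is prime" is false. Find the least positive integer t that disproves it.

t = 16

For t = 1, 2, 3, 4, …, 13, 14, 15 the conclusion holds.
t = 16: t² + t + 17 = 289 = 17 × 17, composite.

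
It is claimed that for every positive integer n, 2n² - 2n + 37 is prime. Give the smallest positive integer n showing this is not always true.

n = 3

A counterexample is any positive integer n such that 2n² - 2n + 37 is not prime; we check each in order.
For n = 1, 2 the conclusion holds.
n = 3: 2n² - 2n + 37 = 49 = 7 × 7, composite.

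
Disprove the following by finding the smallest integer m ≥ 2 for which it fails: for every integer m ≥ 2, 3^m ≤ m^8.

The first 21 eligible values, up to m = 22, all satisfy the conclusion.
m = 23: 3^m = 94143178827 and m^8 = 78310985281, so 94143178827 > 78310985281.

m = 23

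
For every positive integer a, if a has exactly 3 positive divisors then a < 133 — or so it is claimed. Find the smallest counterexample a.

a = 169

A counterexample is any positive integer a such that a has exactly 3 positive divisors but the claim fails; we check each in order.
a = 4: τ(4) = 3; 4 < 133.
a = 9: τ(9) = 3; 9 < 133.
a = 25: τ(25) = 3; 25 < 133.
a = 49: τ(49) = 3; 49 < 133.
a = 121: τ(121) = 3; 121 < 133.
a = 169: τ(169) = 3; 169 ≥ 133.
Hence a = 169 is a counterexample.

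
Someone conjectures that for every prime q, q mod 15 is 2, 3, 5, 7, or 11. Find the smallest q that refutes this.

We need the least prime q for which the claim fails.
For q = 2, 3, 5, 7, 11 the conclusion holds.
q = 13: 13 mod 15 = 13 — not in {2, 3, 5, 7, 11}.
Hence q = 13 is a counterexample.

q = 13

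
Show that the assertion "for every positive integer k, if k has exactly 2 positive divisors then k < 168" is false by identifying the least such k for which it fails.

Check each positive integer k in order until k has exactly 2 positive divisors but the claim fails.
For k = 2, 3, 5, 7, …, 157, 163, 167 the conclusion holds.
k = 173: τ(173) = 2; 173 ≥ 168.
So k = 173 is the smallest counterexample.

k = 173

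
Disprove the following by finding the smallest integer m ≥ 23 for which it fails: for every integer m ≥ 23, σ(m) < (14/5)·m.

For m = 23, 24, 25, 26, …, 57, 58, 59 the conclusion holds.
m = 60: σ(60) = 168; 168 ≥ 168.

m = 60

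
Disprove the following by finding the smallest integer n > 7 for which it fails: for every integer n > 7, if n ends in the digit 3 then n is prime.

We need the least integer n > 7 for which n ends in the digit 3 but n is not prime.
For n = 13, 23 the conclusion holds.
n = 33: 33 ends in 3; 33 = 3 × 11, composite.

n = 33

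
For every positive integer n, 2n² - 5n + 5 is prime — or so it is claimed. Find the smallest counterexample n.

n = 3

n = 1: 2n² - 5n + 5 = 2, prime.
n = 2: 2n² - 5n + 5 = 3, prime.
n = 3: 2n² - 5n + 5 = 8 = 2 × 4, composite.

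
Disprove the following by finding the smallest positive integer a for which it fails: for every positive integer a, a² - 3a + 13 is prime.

A counterexample is any positive integer a such that a² - 3a + 13 is not prime; we check each in order.
The first 11 eligible values, up to a = 11, all satisfy the conclusion.
a = 12: a² - 3a + 13 = 121 = 11 × 11, composite.
So a = 12 is the smallest counterexample.

a = 12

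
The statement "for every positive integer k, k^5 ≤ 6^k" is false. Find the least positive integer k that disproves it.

A counterexample is any positive integer k such that k^5 > 6^k; we check each in order.
For k = 1, 2 the conclusion holds.
k = 3: k^5 = 243 and 6^k = 216, so 243 > 216.
Hence k = 3 is a counterexample.

k = 3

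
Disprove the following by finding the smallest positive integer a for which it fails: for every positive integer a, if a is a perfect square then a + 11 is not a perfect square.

a = 25

a = 1: 1 + 11 = 12, not a perfect square.
a = 4: 4 + 11 = 15, not a perfect square.
a = 9: 9 + 11 = 20, not a perfect square.
a = 16: 16 + 11 = 27, not a perfect square.
a = 25: 25 = 5² and 25 + 11 = 36 = 6².
Hence a = 25 is a counterexample.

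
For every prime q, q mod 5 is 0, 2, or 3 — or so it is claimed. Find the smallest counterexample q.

q = 2: 2 mod 5 = 2.
q = 3: 3 mod 5 = 3.
q = 5: 5 mod 5 = 0.
q = 7: 7 mod 5 = 2.
q = 11: 11 mod 5 = 1 — not in {0, 2, 3}.

q = 11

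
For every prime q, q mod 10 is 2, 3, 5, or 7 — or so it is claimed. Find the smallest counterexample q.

q = 11

We need the least prime q for which the claim fails.
The first 4 eligible values, up to q = 7, all satisfy the conclusion.
q = 11: 11 mod 10 = 1 — not in {2, 3, 5, 7}.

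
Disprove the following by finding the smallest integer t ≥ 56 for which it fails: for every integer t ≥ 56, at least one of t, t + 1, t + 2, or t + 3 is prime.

t = 62

t = 56: 59 is prime.
t = 57: 59 is prime.
t = 58: 59 is prime.
t = 59: 59 is prime.
t = 60: 61 is prime.
t = 61: 61 is prime.
t = 62: 62 = 2 × 31; 63 = 3 × 21; 64 = 2 × 32; 65 = 5 × 13 — all composite.
Thus t = 62 disproves the claim, and no smaller t works.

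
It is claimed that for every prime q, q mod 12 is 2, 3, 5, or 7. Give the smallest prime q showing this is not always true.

q = 11

We need the least prime q for which the claim fails.
For q = 2, 3, 5, 7 the conclusion holds.
q = 11: 11 mod 12 = 11 — not in {2, 3, 5, 7}.
So q = 11 is the smallest counterexample.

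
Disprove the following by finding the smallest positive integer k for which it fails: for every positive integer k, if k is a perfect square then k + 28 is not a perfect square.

k = 36

Check each positive integer k in order until k is a perfect square but k + 28 is a perfect square.
The first 5 eligible values, up to k = 25, all satisfy the conclusion.
k = 36: 36 = 6² and 36 + 28 = 64 = 8².
Hence k = 36 is a counterexample.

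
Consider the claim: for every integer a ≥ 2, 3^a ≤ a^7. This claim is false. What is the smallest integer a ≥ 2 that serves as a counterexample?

a = 19

Check each integer a ≥ 2 in order until 3^a > a^7.
The first 17 eligible values, up to a = 18, all satisfy the conclusion.
a = 19: 3^a = 1162261467 and a^7 = 893871739, so 1162261467 > 893871739.
So a = 19 is the smallest counterexample.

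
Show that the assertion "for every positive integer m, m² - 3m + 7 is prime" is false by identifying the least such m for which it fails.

A counterexample is any positive integer m such that m² - 3m + 7 is not prime; we check each in order.
The first 5 eligible values, up to m = 5, all satisfy the conclusion.
m = 6: m² - 3m + 7 = 25 = 5 × 5, composite.

m = 6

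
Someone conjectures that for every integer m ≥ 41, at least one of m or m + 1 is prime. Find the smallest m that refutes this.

We need the least integer m ≥ 41 for which m, m + 1 are both composite.
m = 41: 41 is prime.
m = 42: 43 is prime.
m = 43: 43 is prime.
m = 44: 44 = 2 × 22; 45 = 3 × 15 — both composite.

m = 44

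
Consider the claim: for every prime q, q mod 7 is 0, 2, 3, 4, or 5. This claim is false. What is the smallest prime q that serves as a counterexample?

q = 13

A counterexample is any prime q such that the claim fails; we check each in order.
For q = 2, 3, 5, 7, 11 the conclusion holds.
q = 13: 13 mod 7 = 6 — not in {0, 2, 3, 4, 5}.
So q = 13 is the smallest counterexample.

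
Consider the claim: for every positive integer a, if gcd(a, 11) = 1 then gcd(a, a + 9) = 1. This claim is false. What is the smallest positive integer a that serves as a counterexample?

A counterexample is any positive integer a such that gcd(a, 11) = 1 but gcd(a, a + 9) > 1; we check each in order.
For a = 1, 2 the conclusion holds.
a = 3: gcd(3, 12) = 3.
So a = 3 is the smallest counterexample.

a = 3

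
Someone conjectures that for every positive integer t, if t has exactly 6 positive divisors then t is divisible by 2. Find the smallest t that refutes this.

t = 45

We need the least positive integer t for which t has exactly 6 positive divisors but t is not divisible by 2.
The first 6 eligible values, up to t = 44, all satisfy the conclusion.
t = 45: τ(45) = 6; 45 mod 2 = 1.
So t = 45 is the smallest counterexample.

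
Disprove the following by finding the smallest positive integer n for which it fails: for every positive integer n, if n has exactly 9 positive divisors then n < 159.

n = 196

For n = 36, 100 the conclusion holds.
n = 196: τ(196) = 9; 196 ≥ 159.
Thus n = 196 disproves the claim, and no smaller n works.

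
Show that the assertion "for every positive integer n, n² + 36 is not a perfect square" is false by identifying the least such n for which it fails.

n = 8

We need the least positive integer n for which n² + 36 is a perfect square.
n = 1: 1² + 36 = 37, not a perfect square.
n = 2: 2² + 36 = 40, not a perfect square.
n = 3: 3² + 36 = 45, not a perfect square.
n = 4: 4² + 36 = 52, not a perfect square.
n = 5: 5² + 36 = 61, not a perfect square.
n = 6: 6² + 36 = 72, not a perfect square.
n = 7: 7² + 36 = 85, not a perfect square.
n = 8: 8² + 36 = 100 = 10², a perfect square.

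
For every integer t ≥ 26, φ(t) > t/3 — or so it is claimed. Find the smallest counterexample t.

t = 30

Check each integer t ≥ 26 in order until the claim fails.
t = 26: φ(26) = 12 and 26/3 = 26/3, so φ(26) > 26/3.
t = 27: φ(27) = 18 and 27/3 = 9, so φ(27) > 27/3.
t = 28: φ(28) = 12 and 28/3 = 28/3, so φ(28) > 28/3.
t = 29: φ(29) = 28 and 29/3 = 29/3, so φ(29) > 29/3.
t = 30: φ(30) = 8 and 30/3 = 10, so φ(30) ≤ 30/3.
Hence t = 30 is a counterexample.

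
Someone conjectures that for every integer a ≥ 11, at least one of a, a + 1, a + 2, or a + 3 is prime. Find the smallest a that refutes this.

For a = 11, 12, 13, 14, …, 21, 22, 23 the conclusion holds.
a = 24: 24 = 2 × 12; 25 = 5 × 5; 26 = 2 × 13; 27 = 3 × 9 — all composite.

a = 24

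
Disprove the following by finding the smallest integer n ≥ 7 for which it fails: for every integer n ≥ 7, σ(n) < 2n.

n = 12

A counterexample is any integer n ≥ 7 such that the claim fails; we check each in order.
n = 7: σ(7) = 8; 8 < 14.
n = 8: σ(8) = 15; 15 < 16.
n = 9: σ(9) = 13; 13 < 18.
n = 10: σ(10) = 18; 18 < 20.
n = 11: σ(11) = 12; 12 < 22.
n = 12: σ(12) = 28; 28 ≥ 24.
So n = 12 is the smallest counterexample.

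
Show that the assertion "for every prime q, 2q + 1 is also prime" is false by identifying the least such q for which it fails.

q = 7

We need the least prime q for which 2q + 1 is not prime.
For q = 2, 3, 5 the conclusion holds.
q = 7: 2q + 1 = 15 = 3 × 5, not prime.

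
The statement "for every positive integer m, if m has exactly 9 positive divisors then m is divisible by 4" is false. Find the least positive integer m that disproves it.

m = 36: τ(36) = 9; 36 mod 4 = 0.
m = 100: τ(100) = 9; 100 mod 4 = 0.
m = 196: τ(196) = 9; 196 mod 4 = 0.
m = 225: τ(225) = 9; 225 mod 4 = 1.
Thus m = 225 disproves the claim, and no smaller m works.

m = 225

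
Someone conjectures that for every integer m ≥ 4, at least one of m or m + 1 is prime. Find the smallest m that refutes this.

m = 8

A counterexample is any integer m ≥ 4 such that m, m + 1 are both composite; we check each in order.
For m = 4, 5, 6, 7 the conclusion holds.
m = 8: 8 = 2 × 4; 9 = 3 × 3 — both composite.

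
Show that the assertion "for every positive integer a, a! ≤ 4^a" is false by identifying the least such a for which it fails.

a = 9

A counterexample is any positive integer a such that a! > 4^a; we check each in order.
The first 8 eligible values, up to a = 8, all satisfy the conclusion.
a = 9: a! = 362880 and 4^a = 262144, so 362880 > 262144.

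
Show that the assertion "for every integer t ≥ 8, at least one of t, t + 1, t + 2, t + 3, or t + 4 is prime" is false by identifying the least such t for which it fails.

t = 24

A counterexample is any integer t ≥ 8 such that t, t + 1, t + 2, t + 3, t + 4 are all composite; we check each in order.
For t = 8, 9, 10, 11, …, 21, 22, 23 the conclusion holds.
t = 24: 24 = 2 × 12; 25 = 5 × 5; 26 = 2 × 13; 27 = 3 × 9; 28 = 2 × 14 — all composite.
Hence t = 24 is a counterexample.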